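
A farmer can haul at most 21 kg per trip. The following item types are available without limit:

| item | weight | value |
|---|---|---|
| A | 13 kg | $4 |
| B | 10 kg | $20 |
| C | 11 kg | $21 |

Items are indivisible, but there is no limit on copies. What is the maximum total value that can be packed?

$41

Best value-per-unit is B at 20/10; filling with it alone gives 2×20 = 40.
Optimal mix: 1×B + 1×C → weight 21, value 41.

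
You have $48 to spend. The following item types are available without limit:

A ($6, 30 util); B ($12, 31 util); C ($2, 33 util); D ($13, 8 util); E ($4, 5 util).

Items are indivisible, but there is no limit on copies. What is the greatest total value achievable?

792 util

Best value-per-unit is C at 33/2, and filling with it alone uses cost 24×2=48. No mix of the others beats 24×33 = 792.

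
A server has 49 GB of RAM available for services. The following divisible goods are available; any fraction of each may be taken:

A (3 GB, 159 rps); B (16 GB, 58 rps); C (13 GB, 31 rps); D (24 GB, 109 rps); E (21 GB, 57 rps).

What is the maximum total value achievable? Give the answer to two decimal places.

342.29

Take in order of value per unit:
- A (159/3 per unit): all 3 → value 159, running total 159.00
- D (109/24 per unit): all 24 → value 109, running total 268.00
- B (58/16 per unit): all 16 → value 58, running total 326.00
- E (57/21 per unit): 6 of 21 → value 6×57/21 = 16.2857, running total 342.29
Total 342.29.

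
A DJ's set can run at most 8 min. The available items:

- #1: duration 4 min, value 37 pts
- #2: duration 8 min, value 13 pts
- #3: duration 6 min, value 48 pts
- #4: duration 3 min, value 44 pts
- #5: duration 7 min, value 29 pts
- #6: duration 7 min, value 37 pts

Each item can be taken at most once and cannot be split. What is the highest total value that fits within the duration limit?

Check high-value combinations within 8 min:
- #1+#4: duration 4+3=7, value 37+44=81
- #3: duration 6, value 48
- #4: duration 3, value 44
- #1: duration 4, value 37
Best: 81 pts.

81 pts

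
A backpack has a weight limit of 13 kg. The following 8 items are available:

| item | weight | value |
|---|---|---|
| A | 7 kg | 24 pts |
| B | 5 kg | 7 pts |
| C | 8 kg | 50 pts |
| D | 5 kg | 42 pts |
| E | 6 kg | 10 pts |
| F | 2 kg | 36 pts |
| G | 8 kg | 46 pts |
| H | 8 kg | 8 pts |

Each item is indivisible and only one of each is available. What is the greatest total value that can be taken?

Check high-value combinations within 13 kg:
- C+D: weight 8+5=13, value 50+42=92
- D+E+F: weight 5+6+2=13, value 42+10+36=88
- D+G: weight 5+8=13, value 42+46=88
Best: 92 pts.

92 pts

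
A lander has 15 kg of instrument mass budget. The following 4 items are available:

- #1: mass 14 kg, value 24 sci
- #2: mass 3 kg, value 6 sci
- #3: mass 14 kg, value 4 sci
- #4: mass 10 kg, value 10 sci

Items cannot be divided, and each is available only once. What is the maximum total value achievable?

24 sci

This is a 0/1 knapsack; check combinations near the capacity.
- #1: mass 14, value 24
- #2+#4: mass 3+10=13, value 6+10=16
- #4: mass 10, value 10
- #2: mass 3, value 6
Best: 24 sci.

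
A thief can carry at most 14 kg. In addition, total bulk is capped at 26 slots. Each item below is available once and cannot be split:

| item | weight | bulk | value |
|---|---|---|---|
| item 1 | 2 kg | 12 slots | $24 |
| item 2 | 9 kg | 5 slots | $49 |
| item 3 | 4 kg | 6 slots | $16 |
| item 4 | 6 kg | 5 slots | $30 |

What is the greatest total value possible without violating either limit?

$73

Feasible sets respecting both limits:
- item 1+item 2: weight 11, bulk 17, value 73
- item 1+item 3+item 4: weight 12, bulk 23, value 70
- item 2+item 3: weight 13, bulk 11, value 65
- item 1+item 4: weight 8, bulk 17, value 54
Best: $73.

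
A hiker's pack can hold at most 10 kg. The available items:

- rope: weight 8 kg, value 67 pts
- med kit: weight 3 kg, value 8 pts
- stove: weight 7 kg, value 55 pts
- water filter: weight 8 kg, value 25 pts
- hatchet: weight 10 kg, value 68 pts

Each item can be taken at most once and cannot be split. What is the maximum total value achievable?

68 pts

This is a 0/1 knapsack; check combinations near the capacity.
- hatchet: weight 10, value 68
- rope: weight 8, value 67
- med kit+stove: weight 3+7=10, value 8+55=63
- stove: weight 7, value 55
Best: 68 pts.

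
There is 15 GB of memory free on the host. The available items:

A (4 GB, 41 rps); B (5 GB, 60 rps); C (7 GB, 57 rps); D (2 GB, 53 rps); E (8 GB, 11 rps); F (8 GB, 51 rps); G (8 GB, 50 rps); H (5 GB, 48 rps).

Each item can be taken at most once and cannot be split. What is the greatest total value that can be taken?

170 rps

This is a 0/1 knapsack; check combinations near the capacity.
- B+C+D: memory 5+7+2=14, value 60+57+53=170
- B+D+F: memory 5+2+8=15, value 60+53+51=164
- B+D+G: memory 5+2+8=15, value 60+53+50=163
- B+D+H: memory 5+2+5=12, value 60+53+48=161
Best: 170 rps.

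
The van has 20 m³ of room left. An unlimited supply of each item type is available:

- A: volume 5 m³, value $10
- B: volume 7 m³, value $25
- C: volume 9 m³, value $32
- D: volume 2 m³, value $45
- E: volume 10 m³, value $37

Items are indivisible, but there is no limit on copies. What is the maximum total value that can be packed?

Best value-per-unit is D at 45/2, and filling with it alone uses volume 10×2=20. No mix of the others beats 10×45 = 450.

$450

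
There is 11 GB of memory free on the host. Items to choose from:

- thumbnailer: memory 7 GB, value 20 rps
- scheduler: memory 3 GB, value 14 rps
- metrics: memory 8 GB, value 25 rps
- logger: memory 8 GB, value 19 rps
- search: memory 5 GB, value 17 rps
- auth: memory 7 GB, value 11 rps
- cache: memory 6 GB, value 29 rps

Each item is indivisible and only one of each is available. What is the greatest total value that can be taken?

Check high-value combinations within 11 GB:
- search+cache: memory 5+6=11, value 17+29=46
- scheduler+cache: memory 3+6=9, value 14+29=43
- scheduler+metrics: memory 3+8=11, value 14+25=39
Best: 46 rps.

46 rps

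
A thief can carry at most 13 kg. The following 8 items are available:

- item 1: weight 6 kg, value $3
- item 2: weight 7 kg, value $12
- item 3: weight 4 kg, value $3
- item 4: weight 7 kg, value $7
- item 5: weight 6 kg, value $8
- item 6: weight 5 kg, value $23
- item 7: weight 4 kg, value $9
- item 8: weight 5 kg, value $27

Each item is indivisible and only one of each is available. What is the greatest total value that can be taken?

$50

This is a 0/1 knapsack; check combinations near the capacity.
- item 6+item 8: weight 5+5=10, value 23+27=50
- item 2+item 8: weight 7+5=12, value 12+27=39
- item 3+item 7+item 8: weight 4+4+5=13, value 3+9+27=39
- item 7+item 8: weight 4+5=9, value 9+27=36
- item 5+item 8: weight 6+5=11, value 8+27=35
Best: $50.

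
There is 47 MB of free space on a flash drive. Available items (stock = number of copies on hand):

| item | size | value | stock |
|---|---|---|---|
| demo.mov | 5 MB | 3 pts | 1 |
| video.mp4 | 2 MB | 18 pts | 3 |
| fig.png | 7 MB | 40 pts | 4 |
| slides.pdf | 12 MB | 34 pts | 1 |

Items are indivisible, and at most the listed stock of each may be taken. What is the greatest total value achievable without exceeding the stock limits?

Top feasible selections:
- 3×video.mp4 + 4×fig.png + 1×slides.pdf: size 46, value 248
- 2×video.mp4 + 4×fig.png + 1×slides.pdf: size 44, value 230
Best: 248 pts.

248 pts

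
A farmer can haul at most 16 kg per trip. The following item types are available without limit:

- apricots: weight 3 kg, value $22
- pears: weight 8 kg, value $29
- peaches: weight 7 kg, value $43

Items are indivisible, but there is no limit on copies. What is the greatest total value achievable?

Best value-per-unit is apricots at 22/3, and filling with it alone uses weight 5×3=15. No mix of the others beats 5×22 = 110.

$110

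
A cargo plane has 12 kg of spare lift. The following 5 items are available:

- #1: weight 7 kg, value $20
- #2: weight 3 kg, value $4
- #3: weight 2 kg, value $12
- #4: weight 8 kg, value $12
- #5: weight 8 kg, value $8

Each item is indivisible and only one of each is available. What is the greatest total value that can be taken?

$36

Check high-value combinations within 12 kg:
- #1+#2+#3: weight 7+3+2=12, value 20+4+12=36
- #1+#3: weight 7+2=9, value 20+12=32
- #1+#2: weight 7+3=10, value 20+4=24
Best: $36.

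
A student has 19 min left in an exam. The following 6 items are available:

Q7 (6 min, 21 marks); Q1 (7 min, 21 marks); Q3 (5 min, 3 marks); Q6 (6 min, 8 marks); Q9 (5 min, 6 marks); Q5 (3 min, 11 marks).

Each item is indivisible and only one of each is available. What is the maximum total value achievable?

53 marks

This is a 0/1 knapsack; check combinations near the capacity.
- Q7+Q1+Q5: time 6+7+3=16, value 21+21+11=53
- Q7+Q1+Q6: time 6+7+6=19, value 21+21+8=50
- Q7+Q1+Q9: time 6+7+5=18, value 21+21+6=48
Best: 53 marks.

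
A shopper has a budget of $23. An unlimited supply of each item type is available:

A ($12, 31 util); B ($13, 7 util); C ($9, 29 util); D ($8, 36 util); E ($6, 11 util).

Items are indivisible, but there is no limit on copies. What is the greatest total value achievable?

83 util

Best value-per-unit is D at 36/8; filling with it alone gives 2×36 = 72.
Optimal mix: 2×D + 1×E → cost 22, value 83.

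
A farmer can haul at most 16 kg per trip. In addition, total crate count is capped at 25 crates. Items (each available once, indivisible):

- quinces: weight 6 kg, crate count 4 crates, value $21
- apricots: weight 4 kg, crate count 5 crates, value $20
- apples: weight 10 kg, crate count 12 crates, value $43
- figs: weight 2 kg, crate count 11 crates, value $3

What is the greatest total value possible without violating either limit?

$64

Feasible sets respecting both limits:
- quinces+apples: weight 16, crate count 16, value 64
- apricots+apples: weight 14, crate count 17, value 63
- apples+figs: weight 12, crate count 23, value 46
- quinces+apricots+figs: weight 12, crate count 20, value 44
Best: $64.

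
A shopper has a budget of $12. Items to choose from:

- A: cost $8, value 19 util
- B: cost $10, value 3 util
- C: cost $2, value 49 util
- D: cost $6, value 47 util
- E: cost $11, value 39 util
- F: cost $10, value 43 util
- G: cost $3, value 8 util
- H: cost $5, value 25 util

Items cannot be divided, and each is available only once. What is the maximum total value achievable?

104 util

Check high-value combinations within $12:
- C+D+G: cost 2+6+3=11, value 49+47+8=104
- C+D: cost 2+6=8, value 49+47=96
- C+F: cost 2+10=12, value 49+43=92
- C+G+H: cost 2+3+5=10, value 49+8+25=82
- C+H: cost 2+5=7, value 49+25=74
Best: 104 util.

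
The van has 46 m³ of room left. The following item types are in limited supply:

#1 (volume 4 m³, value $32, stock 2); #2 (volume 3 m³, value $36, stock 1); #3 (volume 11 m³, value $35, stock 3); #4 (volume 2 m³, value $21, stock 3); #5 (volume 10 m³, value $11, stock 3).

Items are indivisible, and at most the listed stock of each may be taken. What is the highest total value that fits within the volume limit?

$236

Best selections within volume 46 and stock limits:
- 1×#1 + 1×#2 + 3×#3 + 3×#4: volume 46, value 236
- 2×#1 + 1×#2 + 2×#3 + 3×#4: volume 39, value 233
- 2×#1 + 1×#2 + 3×#3 + 1×#4: volume 46, value 226
- 1×#1 + 1×#2 + 3×#3 + 2×#4: volume 44, value 215
Best: $236.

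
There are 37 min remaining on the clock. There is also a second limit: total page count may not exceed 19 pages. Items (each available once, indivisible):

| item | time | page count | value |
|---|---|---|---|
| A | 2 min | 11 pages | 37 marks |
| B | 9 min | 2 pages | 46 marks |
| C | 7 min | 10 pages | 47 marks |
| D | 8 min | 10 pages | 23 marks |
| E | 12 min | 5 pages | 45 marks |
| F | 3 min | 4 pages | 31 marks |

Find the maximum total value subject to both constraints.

138 marks

Feasible sets respecting both limits:
- B+C+E: time 28, page count 17, value 138
- A+B+E: time 23, page count 18, value 128
- B+C+F: time 19, page count 16, value 124
Best: 138 marks.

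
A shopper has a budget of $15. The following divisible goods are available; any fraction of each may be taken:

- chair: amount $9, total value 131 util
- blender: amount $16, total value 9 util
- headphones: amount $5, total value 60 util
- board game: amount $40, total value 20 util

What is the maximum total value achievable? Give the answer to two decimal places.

Take in order of value per unit:
- chair (131/9 per unit): all 9 → value 131, running total 131.00
- headphones (60/5 per unit): all 5 → value 60, running total 191.00
- blender (9/16 per unit): 1 of 16 → value 1×9/16 = 0.5625, running total 191.56
Total 191.56.

191.56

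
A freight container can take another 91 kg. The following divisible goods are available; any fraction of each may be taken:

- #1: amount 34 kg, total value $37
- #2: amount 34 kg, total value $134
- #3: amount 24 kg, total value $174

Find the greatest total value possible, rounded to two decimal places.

Take in order of value per unit:
- #3 (174/24 per unit): all 24 → value 174, running total 174.00
- #2 (134/34 per unit): all 34 → value 134, running total 308.00
- #1 (37/34 per unit): 33 of 34 → value 33×37/34 = 35.9118, running total 343.91
Total 343.91.

343.91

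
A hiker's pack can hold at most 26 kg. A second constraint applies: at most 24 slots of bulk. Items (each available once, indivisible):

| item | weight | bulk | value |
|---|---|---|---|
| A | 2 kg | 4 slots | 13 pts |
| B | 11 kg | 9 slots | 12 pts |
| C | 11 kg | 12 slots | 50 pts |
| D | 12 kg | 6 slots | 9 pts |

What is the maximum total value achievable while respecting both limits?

Feasible sets respecting both limits:
- A+C+D: weight 25, bulk 22, value 72
- A+C: weight 13, bulk 16, value 63
- B+C: weight 22, bulk 21, value 62
- C+D: weight 23, bulk 18, value 59
Best: 72 pts.

72 pts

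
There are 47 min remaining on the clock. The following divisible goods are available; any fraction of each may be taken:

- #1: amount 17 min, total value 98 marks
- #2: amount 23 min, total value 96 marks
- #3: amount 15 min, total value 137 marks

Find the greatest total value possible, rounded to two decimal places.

297.61

Take in order of value per unit:
- #3 (137/15 per unit): all 15 → value 137, running total 137.00
- #1 (98/17 per unit): all 17 → value 98, running total 235.00
- #2 (96/23 per unit): 15 of 23 → value 15×96/23 = 62.6087, running total 297.61
Total 297.61.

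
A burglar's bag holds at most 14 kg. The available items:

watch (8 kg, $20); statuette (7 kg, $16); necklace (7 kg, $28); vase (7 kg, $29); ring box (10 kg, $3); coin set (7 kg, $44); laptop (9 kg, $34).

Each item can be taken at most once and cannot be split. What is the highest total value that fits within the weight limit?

This is a 0/1 knapsack; check combinations near the capacity.
- vase+coin set: weight 7+7=14, value 29+44=73
- necklace+coin set: weight 7+7=14, value 28+44=72
- statuette+coin set: weight 7+7=14, value 16+44=60
Best: $73.

$73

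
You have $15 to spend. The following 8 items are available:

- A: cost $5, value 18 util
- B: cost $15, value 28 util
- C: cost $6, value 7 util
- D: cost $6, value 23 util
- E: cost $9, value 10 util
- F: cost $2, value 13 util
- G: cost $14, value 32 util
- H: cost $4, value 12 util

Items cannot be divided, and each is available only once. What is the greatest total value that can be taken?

Check high-value combinations within $15:
- A+D+F: cost 5+6+2=13, value 18+23+13=54
- A+D+H: cost 5+6+4=15, value 18+23+12=53
- D+F+H: cost 6+2+4=12, value 23+13+12=48
- A+F+H: cost 5+2+4=11, value 18+13+12=43
Best: 54 util.

54 util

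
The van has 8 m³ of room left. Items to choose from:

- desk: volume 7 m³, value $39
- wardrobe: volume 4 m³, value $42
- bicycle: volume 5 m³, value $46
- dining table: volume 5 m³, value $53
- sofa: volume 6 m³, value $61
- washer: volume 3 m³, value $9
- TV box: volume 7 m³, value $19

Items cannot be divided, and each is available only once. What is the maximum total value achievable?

$62

Check high-value combinations within 8 m³:
- dining table+washer: volume 5+3=8, value 53+9=62
- sofa: volume 6, value 61
- bicycle+washer: volume 5+3=8, value 46+9=55
Best: $62.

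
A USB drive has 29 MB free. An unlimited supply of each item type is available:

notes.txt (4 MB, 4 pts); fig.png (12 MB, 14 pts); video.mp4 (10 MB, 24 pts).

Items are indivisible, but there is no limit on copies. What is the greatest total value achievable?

56 pts

Best value-per-unit is video.mp4 at 24/10; filling with it alone gives 2×24 = 48.
Optimal mix: 2×notes.txt + 2×video.mp4 → size 28, value 56.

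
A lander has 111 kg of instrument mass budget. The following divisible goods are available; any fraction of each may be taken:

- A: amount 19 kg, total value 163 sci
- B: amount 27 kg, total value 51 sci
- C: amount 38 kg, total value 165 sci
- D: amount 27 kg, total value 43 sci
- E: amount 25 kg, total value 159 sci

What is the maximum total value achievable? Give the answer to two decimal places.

Take in order of value per unit:
- A (163/19 per unit): all 19 → value 163, running total 163.00
- E (159/25 per unit): all 25 → value 159, running total 322.00
- C (165/38 per unit): all 38 → value 165, running total 487.00
- B (51/27 per unit): all 27 → value 51, running total 538.00
- D (43/27 per unit): 2 of 27 → value 2×43/27 = 3.1852, running total 541.19
Total 541.19.

541.19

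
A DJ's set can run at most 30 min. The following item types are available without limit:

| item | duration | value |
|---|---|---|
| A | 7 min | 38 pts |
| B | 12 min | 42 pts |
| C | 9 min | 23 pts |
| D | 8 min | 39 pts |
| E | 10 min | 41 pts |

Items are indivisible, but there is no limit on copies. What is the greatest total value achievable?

154 pts

Best value-per-unit is A at 38/7; filling with it alone gives 4×38 = 152.
Optimal mix: 2×A + 2×D → duration 30, value 154.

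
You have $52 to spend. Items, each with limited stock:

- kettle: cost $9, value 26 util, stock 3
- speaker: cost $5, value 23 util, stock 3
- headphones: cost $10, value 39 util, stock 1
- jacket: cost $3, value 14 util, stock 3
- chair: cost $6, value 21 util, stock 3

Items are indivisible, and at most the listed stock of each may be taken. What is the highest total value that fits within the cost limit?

Top feasible selections:
- 3×speaker + 1×headphones + 3×jacket + 3×chair: cost 52, value 213
- 1×kettle + 3×speaker + 1×headphones + 2×jacket + 2×chair: cost 52, value 204
Best: 213 util.

213 util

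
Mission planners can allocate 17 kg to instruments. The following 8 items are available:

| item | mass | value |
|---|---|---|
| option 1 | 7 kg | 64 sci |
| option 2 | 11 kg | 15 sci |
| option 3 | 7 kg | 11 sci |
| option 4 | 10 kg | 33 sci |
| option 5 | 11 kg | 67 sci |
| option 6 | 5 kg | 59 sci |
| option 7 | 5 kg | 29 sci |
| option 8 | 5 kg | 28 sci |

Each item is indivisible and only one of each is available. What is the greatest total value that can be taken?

152 sci

Check high-value combinations within 17 kg:
- option 1+option 6+option 7: mass 7+5+5=17, value 64+59+29=152
- option 1+option 6+option 8: mass 7+5+5=17, value 64+59+28=151
- option 5+option 6: mass 11+5=16, value 67+59=126
Best: 152 sci.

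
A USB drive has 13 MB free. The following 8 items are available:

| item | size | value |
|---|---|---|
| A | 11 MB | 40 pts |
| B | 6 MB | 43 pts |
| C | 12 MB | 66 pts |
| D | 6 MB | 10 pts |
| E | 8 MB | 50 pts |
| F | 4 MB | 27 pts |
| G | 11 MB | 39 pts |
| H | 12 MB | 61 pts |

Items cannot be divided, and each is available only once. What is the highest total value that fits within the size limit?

77 pts

This is a 0/1 knapsack; check combinations near the capacity.
- E+F: size 8+4=12, value 50+27=77
- B+F: size 6+4=10, value 43+27=70
- C: size 12, value 66
- H: size 12, value 61
Best: 77 pts.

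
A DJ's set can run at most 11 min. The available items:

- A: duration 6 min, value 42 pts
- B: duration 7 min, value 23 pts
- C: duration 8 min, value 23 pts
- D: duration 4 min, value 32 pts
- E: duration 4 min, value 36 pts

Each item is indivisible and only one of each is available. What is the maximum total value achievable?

This is a 0/1 knapsack; check combinations near the capacity.
- A+E: duration 6+4=10, value 42+36=78
- A+D: duration 6+4=10, value 42+32=74
- D+E: duration 4+4=8, value 32+36=68
Best: 78 pts.

78 pts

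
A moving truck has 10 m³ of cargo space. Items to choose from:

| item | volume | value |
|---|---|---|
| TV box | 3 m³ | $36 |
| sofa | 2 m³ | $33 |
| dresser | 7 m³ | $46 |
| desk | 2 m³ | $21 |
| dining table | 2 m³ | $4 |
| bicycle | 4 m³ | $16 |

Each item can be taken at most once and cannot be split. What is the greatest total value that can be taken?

Check high-value combinations within 10 m³:
- TV box+sofa+desk+dining table: volume 3+2+2+2=9, value 36+33+21+4=94
- TV box+sofa+desk: volume 3+2+2=7, value 36+33+21=90
- TV box+sofa+bicycle: volume 3+2+4=9, value 36+33+16=85
- TV box+dresser: volume 3+7=10, value 36+46=82
Best: $94.

$94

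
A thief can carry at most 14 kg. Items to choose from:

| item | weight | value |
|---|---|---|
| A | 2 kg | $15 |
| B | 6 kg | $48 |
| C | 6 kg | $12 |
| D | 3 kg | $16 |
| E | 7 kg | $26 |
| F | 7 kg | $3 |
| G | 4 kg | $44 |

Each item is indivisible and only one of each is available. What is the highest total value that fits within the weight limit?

$108

Check high-value combinations within 14 kg:
- B+D+G: weight 6+3+4=13, value 48+16+44=108
- A+B+G: weight 2+6+4=12, value 15+48+44=107
- B+G: weight 6+4=10, value 48+44=92
Best: $108.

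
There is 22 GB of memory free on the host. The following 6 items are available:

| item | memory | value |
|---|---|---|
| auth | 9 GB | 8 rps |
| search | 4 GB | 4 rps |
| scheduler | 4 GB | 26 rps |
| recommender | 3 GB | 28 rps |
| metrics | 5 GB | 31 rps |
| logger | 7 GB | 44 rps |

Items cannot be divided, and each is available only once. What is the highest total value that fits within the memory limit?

129 rps

Check high-value combinations within 22 GB:
- scheduler+recommender+metrics+logger: memory 4+3+5+7=19, value 26+28+31+44=129
- search+recommender+metrics+logger: memory 4+3+5+7=19, value 4+28+31+44=107
- search+scheduler+metrics+logger: memory 4+4+5+7=20, value 4+26+31+44=105
Best: 129 rps.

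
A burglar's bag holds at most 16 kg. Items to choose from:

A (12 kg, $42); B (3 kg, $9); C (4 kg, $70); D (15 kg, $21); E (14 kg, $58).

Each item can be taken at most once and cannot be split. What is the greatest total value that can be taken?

Check high-value combinations within 16 kg:
- A+C: weight 12+4=16, value 42+70=112
- B+C: weight 3+4=7, value 9+70=79
- C: weight 4, value 70
Best: $112.

$112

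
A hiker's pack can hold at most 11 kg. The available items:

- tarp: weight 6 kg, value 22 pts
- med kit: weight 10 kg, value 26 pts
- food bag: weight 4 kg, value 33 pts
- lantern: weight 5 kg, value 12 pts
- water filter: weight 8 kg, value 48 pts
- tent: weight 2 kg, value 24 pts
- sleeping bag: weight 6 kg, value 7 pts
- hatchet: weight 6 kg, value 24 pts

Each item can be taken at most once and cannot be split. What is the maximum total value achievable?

Check high-value combinations within 11 kg:
- water filter+tent: weight 8+2=10, value 48+24=72
- food bag+lantern+tent: weight 4+5+2=11, value 33+12+24=69
- food bag+tent: weight 4+2=6, value 33+24=57
Best: 72 pts.

72 pts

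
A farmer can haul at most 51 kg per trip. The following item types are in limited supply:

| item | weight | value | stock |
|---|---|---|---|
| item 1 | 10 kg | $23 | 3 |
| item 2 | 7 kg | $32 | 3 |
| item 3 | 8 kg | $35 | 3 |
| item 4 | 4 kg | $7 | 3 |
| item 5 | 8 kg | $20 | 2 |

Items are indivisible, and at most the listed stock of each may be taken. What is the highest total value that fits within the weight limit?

$208

Top feasible selections:
- 3×item 2 + 3×item 3 + 1×item 4: weight 49, value 208
- 3×item 2 + 3×item 3: weight 45, value 201
- 2×item 2 + 3×item 3 + 1×item 4 + 1×item 5: weight 50, value 196
- 1×item 1 + 3×item 2 + 2×item 3 + 1×item 4: weight 51, value 196
Best: $208.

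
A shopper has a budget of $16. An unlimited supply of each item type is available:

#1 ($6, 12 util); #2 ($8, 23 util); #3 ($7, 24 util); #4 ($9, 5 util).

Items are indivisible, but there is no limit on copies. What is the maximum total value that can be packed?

Best value-per-unit is #3 at 24/7, and filling with it alone uses cost 2×7=14. No mix of the others beats 2×24 = 48.

48 util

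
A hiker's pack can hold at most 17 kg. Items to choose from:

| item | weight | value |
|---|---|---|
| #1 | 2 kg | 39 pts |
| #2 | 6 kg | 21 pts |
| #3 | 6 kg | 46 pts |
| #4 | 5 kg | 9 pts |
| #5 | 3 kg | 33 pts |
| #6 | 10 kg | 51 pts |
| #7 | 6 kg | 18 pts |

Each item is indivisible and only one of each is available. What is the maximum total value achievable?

This is a 0/1 knapsack; check combinations near the capacity.
- #1+#2+#3+#5: weight 2+6+6+3=17, value 39+21+46+33=139
- #1+#3+#5+#7: weight 2+6+3+6=17, value 39+46+33+18=136
- #1+#3+#4+#5: weight 2+6+5+3=16, value 39+46+9+33=127
Best: 139 pts.

139 pts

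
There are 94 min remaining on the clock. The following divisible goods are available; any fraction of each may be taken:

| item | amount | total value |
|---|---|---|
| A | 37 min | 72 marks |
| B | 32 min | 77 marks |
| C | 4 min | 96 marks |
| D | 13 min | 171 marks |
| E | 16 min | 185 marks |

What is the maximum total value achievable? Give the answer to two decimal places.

585.43

Take in order of value per unit:
- C (96/4 per unit): all 4 → value 96, running total 96.00
- D (171/13 per unit): all 13 → value 171, running total 267.00
- E (185/16 per unit): all 16 → value 185, running total 452.00
- B (77/32 per unit): all 32 → value 77, running total 529.00
- A (72/37 per unit): 29 of 37 → value 29×72/37 = 56.4324, running total 585.43
Total 585.43.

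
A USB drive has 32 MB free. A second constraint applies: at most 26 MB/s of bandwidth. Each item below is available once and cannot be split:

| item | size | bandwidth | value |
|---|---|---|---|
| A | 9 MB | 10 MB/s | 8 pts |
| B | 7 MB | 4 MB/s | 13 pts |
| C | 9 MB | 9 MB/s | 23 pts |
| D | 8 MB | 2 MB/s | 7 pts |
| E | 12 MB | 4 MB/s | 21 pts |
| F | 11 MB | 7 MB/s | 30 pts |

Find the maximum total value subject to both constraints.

Feasible sets respecting both limits:
- C+E+F: size 32, bandwidth 20, value 74
- B+C+F: size 27, bandwidth 20, value 66
- B+E+F: size 30, bandwidth 15, value 64
- A+C+F: size 29, bandwidth 26, value 61
Best: 74 pts.

74 pts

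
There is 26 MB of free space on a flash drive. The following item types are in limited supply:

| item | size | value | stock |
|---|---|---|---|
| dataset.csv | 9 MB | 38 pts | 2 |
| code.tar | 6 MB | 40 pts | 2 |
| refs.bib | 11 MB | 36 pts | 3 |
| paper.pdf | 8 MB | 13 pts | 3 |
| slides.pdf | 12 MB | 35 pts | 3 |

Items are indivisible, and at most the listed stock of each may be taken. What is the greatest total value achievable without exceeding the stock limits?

118 pts

Best selections within size 26 and stock limits:
- 1×dataset.csv + 2×code.tar: size 21, value 118
- 2×code.tar + 1×refs.bib: size 23, value 116
- 2×dataset.csv + 1×code.tar: size 24, value 116
Best: 118 pts.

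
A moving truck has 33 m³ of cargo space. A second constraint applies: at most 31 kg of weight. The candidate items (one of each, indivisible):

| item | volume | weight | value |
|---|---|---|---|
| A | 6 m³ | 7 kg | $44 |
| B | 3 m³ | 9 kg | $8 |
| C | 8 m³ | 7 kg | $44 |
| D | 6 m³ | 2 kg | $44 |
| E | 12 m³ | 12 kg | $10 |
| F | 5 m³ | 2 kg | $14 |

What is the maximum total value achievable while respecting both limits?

$154

Feasible sets respecting both limits:
- A+B+C+D+F: volume 28, weight 27, value 154
- A+C+D+F: volume 25, weight 18, value 146
- A+C+D+E: volume 32, weight 28, value 142
Best: $154.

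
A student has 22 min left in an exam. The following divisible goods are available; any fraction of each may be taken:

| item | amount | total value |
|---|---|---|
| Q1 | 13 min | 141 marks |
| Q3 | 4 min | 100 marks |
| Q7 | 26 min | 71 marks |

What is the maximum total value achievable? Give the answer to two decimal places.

Take in order of value per unit:
- Q3 (100/4 per unit): all 4 → value 100, running total 100.00
- Q1 (141/13 per unit): all 13 → value 141, running total 241.00
- Q7 (71/26 per unit): 5 of 26 → value 5×71/26 = 13.6538, running total 254.65
Total 254.65.

254.65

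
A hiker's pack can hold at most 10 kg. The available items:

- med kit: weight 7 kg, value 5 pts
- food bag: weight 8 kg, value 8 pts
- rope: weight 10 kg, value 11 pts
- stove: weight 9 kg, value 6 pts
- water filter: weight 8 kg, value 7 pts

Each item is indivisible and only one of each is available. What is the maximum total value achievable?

Check high-value combinations within 10 kg:
- rope: weight 10, value 11
- food bag: weight 8, value 8
- water filter: weight 8, value 7
- stove: weight 9, value 6
- med kit: weight 7, value 5
Best: 11 pts.

11 pts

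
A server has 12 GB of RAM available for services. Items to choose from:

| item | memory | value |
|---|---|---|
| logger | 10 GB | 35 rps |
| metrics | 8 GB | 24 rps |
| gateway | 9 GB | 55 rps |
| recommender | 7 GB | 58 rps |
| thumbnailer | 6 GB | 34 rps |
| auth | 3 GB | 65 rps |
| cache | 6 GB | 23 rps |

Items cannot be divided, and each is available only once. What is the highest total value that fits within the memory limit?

123 rps

Check high-value combinations within 12 GB:
- recommender+auth: memory 7+3=10, value 58+65=123
- gateway+auth: memory 9+3=12, value 55+65=120
- thumbnailer+auth: memory 6+3=9, value 34+65=99
Best: 123 rps.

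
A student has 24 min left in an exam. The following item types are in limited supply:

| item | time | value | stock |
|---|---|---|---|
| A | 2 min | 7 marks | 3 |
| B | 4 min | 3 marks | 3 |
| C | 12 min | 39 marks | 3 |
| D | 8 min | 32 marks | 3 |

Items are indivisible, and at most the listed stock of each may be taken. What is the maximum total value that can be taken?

Top feasible selections:
- 3×D: time 24, value 96
- 3×A + 2×D: time 22, value 85
- 2×A + 1×C + 1×D: time 24, value 85
Best: 96 marks.

96 marks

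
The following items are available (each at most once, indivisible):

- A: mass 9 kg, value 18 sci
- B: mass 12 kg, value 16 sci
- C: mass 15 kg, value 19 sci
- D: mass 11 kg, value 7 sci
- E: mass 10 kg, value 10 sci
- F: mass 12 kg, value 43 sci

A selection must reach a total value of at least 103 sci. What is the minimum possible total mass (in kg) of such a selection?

Subsets with value ≥ 103, sorted by total mass:
- A+B+C+E+F: mass 58, value 106
- A+B+C+D+F: mass 59, value 103
- A+B+C+D+E+F: mass 69, value 113
Minimum mass: 58 kg.

58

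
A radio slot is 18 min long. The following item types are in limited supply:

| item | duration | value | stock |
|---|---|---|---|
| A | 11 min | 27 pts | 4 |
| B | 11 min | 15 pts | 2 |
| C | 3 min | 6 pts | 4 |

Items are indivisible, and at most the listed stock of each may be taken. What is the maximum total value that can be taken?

Top feasible selections:
- 1×A + 2×C: duration 17, value 39
- 1×A + 1×C: duration 14, value 33
- 1×A: duration 11, value 27
- 1×B + 2×C: duration 17, value 27
Best: 39 pts.

39 pts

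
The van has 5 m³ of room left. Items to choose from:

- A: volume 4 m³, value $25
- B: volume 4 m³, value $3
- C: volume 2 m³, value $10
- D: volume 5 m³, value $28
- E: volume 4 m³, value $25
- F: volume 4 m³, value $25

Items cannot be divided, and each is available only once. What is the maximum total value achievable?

Check high-value combinations within 5 m³:
- D: volume 5, value 28
- A: volume 4, value 25
- E: volume 4, value 25
Best: $28.

$28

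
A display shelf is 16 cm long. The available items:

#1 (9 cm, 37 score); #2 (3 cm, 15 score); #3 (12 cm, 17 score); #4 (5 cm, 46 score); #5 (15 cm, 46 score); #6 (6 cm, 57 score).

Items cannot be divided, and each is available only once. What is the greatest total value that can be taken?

118 score

This is a 0/1 knapsack; check combinations near the capacity.
- #2+#4+#6: length 3+5+6=14, value 15+46+57=118
- #4+#6: length 5+6=11, value 46+57=103
- #1+#6: length 9+6=15, value 37+57=94
- #1+#4: length 9+5=14, value 37+46=83
Best: 118 score.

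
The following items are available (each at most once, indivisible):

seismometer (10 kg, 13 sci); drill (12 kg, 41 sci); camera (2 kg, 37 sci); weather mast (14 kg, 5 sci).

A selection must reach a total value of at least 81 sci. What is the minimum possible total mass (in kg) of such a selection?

Subsets with value ≥ 81, sorted by total mass:
- seismometer+drill+camera: mass 24, value 91
- drill+camera+weather mast: mass 28, value 83
- seismometer+drill+camera+weather mast: mass 38, value 96
Minimum mass: 24 kg.

24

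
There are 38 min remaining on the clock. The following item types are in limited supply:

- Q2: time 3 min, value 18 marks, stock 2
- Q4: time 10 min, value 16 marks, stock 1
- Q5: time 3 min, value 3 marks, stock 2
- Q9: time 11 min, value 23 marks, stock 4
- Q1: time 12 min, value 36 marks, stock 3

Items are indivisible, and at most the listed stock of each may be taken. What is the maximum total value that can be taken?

Top feasible selections:
- 2×Q2 + 2×Q5 + 2×Q1: time 36, value 114
- 1×Q2 + 1×Q9 + 2×Q1: time 38, value 113
- 2×Q2 + 1×Q5 + 2×Q1: time 33, value 111
Best: 114 marks.

114 marks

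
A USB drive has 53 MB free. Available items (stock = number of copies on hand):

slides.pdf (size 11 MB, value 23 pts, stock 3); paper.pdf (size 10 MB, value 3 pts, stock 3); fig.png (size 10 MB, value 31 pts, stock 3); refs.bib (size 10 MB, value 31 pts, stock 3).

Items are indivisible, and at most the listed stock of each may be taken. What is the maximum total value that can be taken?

155 pts

Best selections within size 53 and stock limits:
- 2×fig.png + 3×refs.bib: size 50, value 155
- 3×fig.png + 2×refs.bib: size 50, value 155
- 1×slides.pdf + 1×fig.png + 3×refs.bib: size 51, value 147
Best: 155 pts.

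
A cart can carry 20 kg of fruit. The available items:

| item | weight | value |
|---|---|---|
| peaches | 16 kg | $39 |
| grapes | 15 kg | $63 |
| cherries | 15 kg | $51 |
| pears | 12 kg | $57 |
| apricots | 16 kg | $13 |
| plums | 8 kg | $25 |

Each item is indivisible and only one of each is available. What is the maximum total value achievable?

$82

Check high-value combinations within 20 kg:
- pears+plums: weight 12+8=20, value 57+25=82
- grapes: weight 15, value 63
- pears: weight 12, value 57
- cherries: weight 15, value 51
Best: $82.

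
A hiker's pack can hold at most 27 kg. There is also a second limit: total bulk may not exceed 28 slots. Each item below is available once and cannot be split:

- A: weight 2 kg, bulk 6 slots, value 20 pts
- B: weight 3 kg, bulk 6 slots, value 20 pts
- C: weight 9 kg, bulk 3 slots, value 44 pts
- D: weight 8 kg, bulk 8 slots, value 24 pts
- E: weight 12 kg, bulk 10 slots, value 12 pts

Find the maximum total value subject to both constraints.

Feasible sets respecting both limits:
- A+B+C+D: weight 22, bulk 23, value 108
- A+B+C+E: weight 26, bulk 25, value 96
- A+C+D: weight 19, bulk 17, value 88
Best: 108 pts.

108 pts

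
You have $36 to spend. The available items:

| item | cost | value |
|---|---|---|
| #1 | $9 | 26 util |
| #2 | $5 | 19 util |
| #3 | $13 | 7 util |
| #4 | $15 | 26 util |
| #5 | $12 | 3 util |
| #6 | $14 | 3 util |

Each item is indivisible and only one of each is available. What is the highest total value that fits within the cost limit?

71 util

This is a 0/1 knapsack; check combinations near the capacity.
- #1+#2+#4: cost 9+5+15=29, value 26+19+26=71
- #1+#4+#5: cost 9+15+12=36, value 26+26+3=55
- #1+#4: cost 9+15=24, value 26+26=52
Best: 71 util.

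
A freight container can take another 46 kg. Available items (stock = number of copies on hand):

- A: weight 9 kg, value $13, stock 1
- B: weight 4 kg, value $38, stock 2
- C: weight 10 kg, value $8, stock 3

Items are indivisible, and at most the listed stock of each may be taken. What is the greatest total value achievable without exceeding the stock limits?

Best selections within weight 46 and stock limits:
- 1×A + 2×B + 2×C: weight 37, value 105
- 2×B + 3×C: weight 38, value 100
Best: $105.

$105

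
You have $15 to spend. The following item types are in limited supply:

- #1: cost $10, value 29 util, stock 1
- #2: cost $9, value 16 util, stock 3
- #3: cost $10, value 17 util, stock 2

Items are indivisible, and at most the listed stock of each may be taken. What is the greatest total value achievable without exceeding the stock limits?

29 util

Best selections within cost 15 and stock limits:
- 1×#1: cost 10, value 29
- 1×#3: cost 10, value 17
- 1×#2: cost 9, value 16
Best: 29 util.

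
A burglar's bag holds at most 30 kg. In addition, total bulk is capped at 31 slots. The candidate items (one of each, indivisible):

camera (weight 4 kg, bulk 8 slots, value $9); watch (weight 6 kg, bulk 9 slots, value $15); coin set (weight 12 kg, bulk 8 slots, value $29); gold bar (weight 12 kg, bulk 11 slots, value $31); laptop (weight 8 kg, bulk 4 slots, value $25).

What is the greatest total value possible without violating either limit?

Feasible sets respecting both limits:
- camera+watch+coin set+laptop: weight 30, bulk 29, value 78
- watch+coin set+gold bar: weight 30, bulk 28, value 75
- watch+gold bar+laptop: weight 26, bulk 24, value 71
- camera+coin set+gold bar: weight 28, bulk 27, value 69
Best: $78.

$78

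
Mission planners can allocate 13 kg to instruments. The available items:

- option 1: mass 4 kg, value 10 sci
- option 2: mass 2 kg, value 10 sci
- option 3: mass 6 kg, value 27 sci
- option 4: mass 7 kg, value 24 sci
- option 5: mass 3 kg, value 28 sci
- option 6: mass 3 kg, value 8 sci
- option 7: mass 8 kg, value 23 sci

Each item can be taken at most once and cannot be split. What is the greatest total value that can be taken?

Check high-value combinations within 13 kg:
- option 2+option 3+option 5: mass 2+6+3=11, value 10+27+28=65
- option 1+option 3+option 5: mass 4+6+3=13, value 10+27+28=65
- option 3+option 5+option 6: mass 6+3+3=12, value 27+28+8=63
- option 2+option 4+option 5: mass 2+7+3=12, value 10+24+28=62
- option 2+option 5+option 7: mass 2+3+8=13, value 10+28+23=61
Best: 65 sci.

65 sci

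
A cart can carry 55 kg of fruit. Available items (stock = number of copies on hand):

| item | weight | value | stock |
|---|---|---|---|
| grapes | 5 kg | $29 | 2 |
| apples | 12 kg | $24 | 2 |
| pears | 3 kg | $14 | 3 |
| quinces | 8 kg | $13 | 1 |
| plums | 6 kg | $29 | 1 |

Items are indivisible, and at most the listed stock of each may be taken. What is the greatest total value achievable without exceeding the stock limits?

$177

Top feasible selections:
- 2×grapes + 2×apples + 3×pears + 1×plums: weight 49, value 177
- 2×grapes + 2×apples + 2×pears + 1×quinces + 1×plums: weight 54, value 176
- 2×grapes + 1×apples + 3×pears + 1×quinces + 1×plums: weight 45, value 166
- 2×grapes + 2×apples + 2×pears + 1×plums: weight 46, value 163
Best: $177.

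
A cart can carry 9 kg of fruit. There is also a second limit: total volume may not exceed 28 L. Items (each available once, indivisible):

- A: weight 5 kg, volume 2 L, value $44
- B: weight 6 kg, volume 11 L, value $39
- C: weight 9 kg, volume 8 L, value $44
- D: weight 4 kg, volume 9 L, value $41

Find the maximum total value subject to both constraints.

$85

Feasible sets respecting both limits:
- A+D: weight 9, volume 11, value 85
- A: weight 5, volume 2, value 44
- C: weight 9, volume 8, value 44
Best: $85.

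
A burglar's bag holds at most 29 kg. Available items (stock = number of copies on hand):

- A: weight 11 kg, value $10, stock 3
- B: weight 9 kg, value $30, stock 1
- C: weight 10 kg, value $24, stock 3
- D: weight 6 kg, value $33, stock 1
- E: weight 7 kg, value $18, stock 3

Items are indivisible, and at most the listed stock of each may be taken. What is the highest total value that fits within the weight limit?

$99

Top feasible selections:
- 1×B + 1×D + 2×E: weight 29, value 99
- 1×B + 1×C + 1×D: weight 25, value 87
- 1×D + 3×E: weight 27, value 87
Best: $99.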